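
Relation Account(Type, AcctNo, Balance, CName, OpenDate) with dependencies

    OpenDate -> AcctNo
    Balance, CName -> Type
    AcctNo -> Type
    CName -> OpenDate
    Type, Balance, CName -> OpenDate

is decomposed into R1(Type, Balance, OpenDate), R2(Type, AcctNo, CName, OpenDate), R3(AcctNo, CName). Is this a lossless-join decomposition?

Chase test. Columns are Type, AcctNo, Balance, CName, OpenDate; row i has aⱼ where attribute j ∈ Ri, else bᵢⱼ.
Initial tableau (one row per fragment):
  row 1: a1 b12 a3 b14 a5
  row 2: a1 a2 b23 a4 a5
  row 3: b31 a2 b33 a4 b35
Rows 1 and 2 agree on OpenDate; apply OpenDate→AcctNo and equate their AcctNo entries.
Rows 1 and 3 agree on AcctNo; apply AcctNo→Type and equate their Type entries.
Rows 2 and 3 agree on CName; apply CName→OpenDate and equate their OpenDate entries.
No row becomes fully distinguished — the join is lossy.

No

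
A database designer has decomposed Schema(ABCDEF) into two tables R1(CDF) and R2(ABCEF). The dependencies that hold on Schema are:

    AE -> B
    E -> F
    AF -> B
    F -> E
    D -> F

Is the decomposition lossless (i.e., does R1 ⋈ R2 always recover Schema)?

No

Common attributes: R1 ∩ R2 = {CF}.
Closure of {CF}: F → E applies, adding E. So (CF)⁺ = {CEF}.
The closure contains neither all of R1 = {CDF} nor all of R2 = {ABCEF}, so the common attributes are not a superkey of either fragment. The join is lossy.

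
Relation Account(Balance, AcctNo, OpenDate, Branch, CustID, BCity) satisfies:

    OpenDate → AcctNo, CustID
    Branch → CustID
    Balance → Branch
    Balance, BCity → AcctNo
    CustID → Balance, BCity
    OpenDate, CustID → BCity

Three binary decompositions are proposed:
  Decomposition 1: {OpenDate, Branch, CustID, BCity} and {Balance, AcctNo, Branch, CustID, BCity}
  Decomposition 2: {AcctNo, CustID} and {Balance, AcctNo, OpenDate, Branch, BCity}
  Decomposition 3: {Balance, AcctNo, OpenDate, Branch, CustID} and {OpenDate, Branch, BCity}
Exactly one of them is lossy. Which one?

Decomposition 1: common = {Branch, CustID, BCity}, closure = {Balance, AcctNo, Branch, CustID, BCity} → lossless.
Decomposition 2: common = {AcctNo}, closure = {AcctNo} → lossy.
Decomposition 3: common = {OpenDate, Branch}, closure = {Balance, AcctNo, OpenDate, Branch, CustID, BCity} → lossless.

Decomposition 2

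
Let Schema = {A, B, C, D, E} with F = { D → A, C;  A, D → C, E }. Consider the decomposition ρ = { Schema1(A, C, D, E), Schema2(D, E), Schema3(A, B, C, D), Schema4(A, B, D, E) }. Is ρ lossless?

Yes

Chase test. Columns are A, B, C, D, E; row i has aⱼ where attribute j ∈ Schemai, else bᵢⱼ.
Initial tableau (one row per fragment):
  row 1: a1 b12 a3 a4 a5
  row 2: b21 b22 b23 a4 a5
  row 3: a1 a2 a3 a4 b35
  row 4: a1 a2 b43 a4 a5
Rows 1 and 2 agree on D; apply D→A, C and equate their A, C entries.
Rows 1 and 4 agree on D; apply D→A, C and equate their A, C entries.
Rows 1 and 3 agree on A, D; apply A, D→C, E and equate their C, E entries.
Row 3 is now all distinguished symbols — the join is lossless.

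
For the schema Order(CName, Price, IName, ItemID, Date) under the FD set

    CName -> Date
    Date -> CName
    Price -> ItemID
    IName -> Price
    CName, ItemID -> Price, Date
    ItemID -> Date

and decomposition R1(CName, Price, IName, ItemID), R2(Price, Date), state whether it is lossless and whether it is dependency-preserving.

Lossless test: (Price)⁺ = {CName, Price, ItemID, Date}, which contains all of one fragment — lossless.
Dependency preservation: the restricted closure of {CName} across the fragments never reaches {Date}, so CName → Date cannot be enforced without a join — not preserved.

lossless but not dependency-preserving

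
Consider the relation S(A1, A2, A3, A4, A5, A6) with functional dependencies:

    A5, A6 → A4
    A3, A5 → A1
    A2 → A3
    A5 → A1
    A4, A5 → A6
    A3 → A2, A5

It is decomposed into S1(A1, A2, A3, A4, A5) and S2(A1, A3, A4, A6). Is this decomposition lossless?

Yes

Common attributes: S1 ∩ S2 = {A1, A3, A4}.
Closure of {A1, A3, A4}: A3 → A2, A5 applies, adding A2, A5; A4, A5 → A6 applies, adding A6. So (A1, A3, A4)⁺ = {A1, A2, A3, A4, A5, A6}.
This closure contains every attribute of S1, so S1 ∩ S2 → S1. The join is lossless.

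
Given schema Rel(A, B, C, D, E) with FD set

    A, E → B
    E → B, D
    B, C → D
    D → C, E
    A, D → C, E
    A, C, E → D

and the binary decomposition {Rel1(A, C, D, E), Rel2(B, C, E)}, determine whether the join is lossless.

Yes

Common attributes: Rel1 ∩ Rel2 = {C, E}.
Closure of {C, E}: E → B, D applies, adding B, D. So (C, E)⁺ = {B, C, D, E}.
This closure contains every attribute of Rel2, so Rel1 ∩ Rel2 → Rel2. The join is lossless.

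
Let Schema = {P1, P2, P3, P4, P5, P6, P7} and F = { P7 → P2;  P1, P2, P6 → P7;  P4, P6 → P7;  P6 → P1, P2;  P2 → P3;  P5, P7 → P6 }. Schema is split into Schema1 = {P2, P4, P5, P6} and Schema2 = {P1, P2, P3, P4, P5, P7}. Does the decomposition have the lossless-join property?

No

Common attributes: Schema1 ∩ Schema2 = {P2, P4, P5}.
Closure of {P2, P4, P5}: P2 → P3 applies, adding P3. So (P2, P4, P5)⁺ = {P2, P3, P4, P5}.
The closure contains neither all of Schema1 = {P2, P4, P5, P6} nor all of Schema2 = {P1, P2, P3, P4, P5, P7}, so the common attributes are not a superkey of either fragment. The join is lossy.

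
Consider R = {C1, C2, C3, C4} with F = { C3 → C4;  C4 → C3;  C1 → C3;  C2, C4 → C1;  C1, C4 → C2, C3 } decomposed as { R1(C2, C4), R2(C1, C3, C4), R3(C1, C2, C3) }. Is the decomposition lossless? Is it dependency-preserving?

Lossless test (chase): Rows 2 and 3 agree on C3; apply C3→C4 and equate their C4 entries. Rows 1 and 2 agree on C4; apply C4→C3 and equate their C3 entries. Rows 1 and 3 agree on C2, C4; apply C2, C4→C1 and equate their C1 entries. Rows 1 and 2 agree on C1, C4; apply C1, C4→C2, C3 and equate their C2, C3 entries. Row 1 is now all distinguished symbols — the join is lossless.
Dependency preservation: C2, C4 → C1; C1, C4 → C2, C3 are not contained in any single fragment, but the restricted closure of each left-hand side across the fragments still reaches the right-hand side; the remaining FDs each lie inside some fragment. All dependencies are preserved.

lossless and dependency-preserving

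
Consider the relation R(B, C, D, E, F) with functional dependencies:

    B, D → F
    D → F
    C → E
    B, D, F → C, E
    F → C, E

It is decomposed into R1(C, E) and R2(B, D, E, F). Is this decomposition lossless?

Common attributes: R1 ∩ R2 = {E}.
No dependency enlarges {E}, so (E)⁺ = {E}.
The closure contains neither all of R1 = {C, E} nor all of R2 = {B, D, E, F}, so the common attributes are not a superkey of either fragment. The join is lossy.

No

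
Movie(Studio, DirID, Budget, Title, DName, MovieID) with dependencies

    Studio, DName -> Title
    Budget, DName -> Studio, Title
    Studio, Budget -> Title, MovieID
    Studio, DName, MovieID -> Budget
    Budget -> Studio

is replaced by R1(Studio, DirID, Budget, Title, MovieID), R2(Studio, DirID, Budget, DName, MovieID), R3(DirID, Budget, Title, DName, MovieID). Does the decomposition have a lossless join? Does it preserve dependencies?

lossless but not dependency-preserving

Lossless test (chase): Rows 2 and 3 agree on Budget, DName; apply Budget, DName→Studio, Title and equate their Studio, Title entries. Row 2 is now all distinguished symbols — the join is lossless.
Dependency preservation: the restricted closure of {Studio, DName} across the fragments never reaches {Title}, so Studio, DName → Title cannot be enforced without a join — not preserved.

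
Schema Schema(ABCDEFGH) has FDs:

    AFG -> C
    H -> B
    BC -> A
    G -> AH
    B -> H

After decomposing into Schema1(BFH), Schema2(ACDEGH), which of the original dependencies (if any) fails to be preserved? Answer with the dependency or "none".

AFG -> C

Check AFG → C: no single fragment contains all of {ACFG}, and the restricted closure of {AFG} across the fragments never reaches {C}.
H → B is preserved.
BC → A is preserved.
G → AH is preserved.
B → H is preserved.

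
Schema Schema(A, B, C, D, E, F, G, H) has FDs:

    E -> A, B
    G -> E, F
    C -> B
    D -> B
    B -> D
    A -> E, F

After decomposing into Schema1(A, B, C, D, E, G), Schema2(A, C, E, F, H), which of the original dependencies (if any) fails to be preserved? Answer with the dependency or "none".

E → A, B lies within Schema1.
G → E, F: restricted closure across fragments reaches E, F.
C → B lies within Schema1.
D → B lies within Schema1.
B → D lies within Schema1.
A → E, F lies within Schema2.
Every dependency is enforceable on the fragments, so the decomposition is dependency-preserving.

none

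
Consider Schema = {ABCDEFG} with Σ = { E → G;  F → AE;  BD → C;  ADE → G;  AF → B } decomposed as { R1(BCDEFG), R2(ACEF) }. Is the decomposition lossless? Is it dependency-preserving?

lossless and dependency-preserving

Lossless test: (CEF)⁺ = {ABCEFG}, which contains all of one fragment — lossless.
Dependency preservation: ADE → G; AF → B are not contained in any single fragment, but the restricted closure of each left-hand side across the fragments still reaches the right-hand side; the remaining FDs each lie inside some fragment. All dependencies are preserved.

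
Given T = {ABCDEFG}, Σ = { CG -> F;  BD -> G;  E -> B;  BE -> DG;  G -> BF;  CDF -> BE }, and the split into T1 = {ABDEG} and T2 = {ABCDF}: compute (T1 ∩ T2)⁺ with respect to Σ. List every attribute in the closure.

ABDFG

T1 ∩ T2 = {ABD}.
BD → G applies, adding G
G → BF applies, adding F
Closure: {ABDFG}.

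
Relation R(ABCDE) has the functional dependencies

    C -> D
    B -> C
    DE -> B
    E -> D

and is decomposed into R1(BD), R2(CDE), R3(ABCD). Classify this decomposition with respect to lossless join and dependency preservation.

lossy and not dependency-preserving

Lossless test (chase): Rows 1 and 3 agree on B; apply B→C and equate their C entries. No row becomes fully distinguished — the join is lossy.
Dependency preservation: the restricted closure of {DE} across the fragments never reaches {B}, so DE → B cannot be enforced without a join — not preserved.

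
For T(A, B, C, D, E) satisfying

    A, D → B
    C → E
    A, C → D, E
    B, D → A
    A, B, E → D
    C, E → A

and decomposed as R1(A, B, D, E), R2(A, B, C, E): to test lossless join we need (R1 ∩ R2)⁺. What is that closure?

A, B, D, E

R1 ∩ R2 = {A, B, E}.
A, B, E → D applies, adding D
Closure: {A, B, D, E}.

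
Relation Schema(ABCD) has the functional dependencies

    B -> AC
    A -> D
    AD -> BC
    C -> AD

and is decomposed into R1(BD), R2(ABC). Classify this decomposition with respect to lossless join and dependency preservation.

Lossless test: (B)⁺ = {ABCD}, which contains all of one fragment — lossless.
Dependency preservation: A → D; AD → BC; C → AD are not contained in any single fragment, but the restricted closure of each left-hand side across the fragments still reaches the right-hand side; the remaining FDs each lie inside some fragment. All dependencies are preserved.

lossless and dependency-preserving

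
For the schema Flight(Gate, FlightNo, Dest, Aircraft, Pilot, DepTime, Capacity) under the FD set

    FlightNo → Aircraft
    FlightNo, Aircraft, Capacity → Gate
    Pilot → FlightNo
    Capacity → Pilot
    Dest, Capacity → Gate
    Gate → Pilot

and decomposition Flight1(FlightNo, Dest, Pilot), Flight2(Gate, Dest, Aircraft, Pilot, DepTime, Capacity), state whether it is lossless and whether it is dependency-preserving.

Lossless test: (Dest, Pilot)⁺ = {FlightNo, Dest, Aircraft, Pilot}, which contains all of one fragment — lossless.
Dependency preservation: the restricted closure of {FlightNo} across the fragments never reaches {Aircraft}, so FlightNo → Aircraft cannot be enforced without a join — not preserved.

lossless but not dependency-preserving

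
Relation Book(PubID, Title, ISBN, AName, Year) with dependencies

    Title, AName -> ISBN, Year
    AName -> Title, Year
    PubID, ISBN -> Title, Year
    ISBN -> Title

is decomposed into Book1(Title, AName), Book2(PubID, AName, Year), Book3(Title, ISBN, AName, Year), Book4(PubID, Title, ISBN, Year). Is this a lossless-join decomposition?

Chase test. Columns are PubID, Title, ISBN, AName, Year; row i has aⱼ where attribute j ∈ Booki, else bᵢⱼ.
Initial tableau (one row per fragment):
  row 1: b11 a2 b13 a4 b15
  row 2: a1 b22 b23 a4 a5
  row 3: b31 a2 a3 a4 a5
  row 4: a1 a2 a3 b44 a5
Rows 1 and 3 agree on Title, AName; apply Title, AName→ISBN, Year and equate their ISBN, Year entries.
Rows 1 and 2 agree on AName; apply AName→Title, Year and equate their Title, Year entries.
Rows 1 and 2 agree on Title, AName; apply Title, AName→ISBN, Year and equate their ISBN, Year entries.
Row 2 is now all distinguished symbols — the join is lossless.

Yes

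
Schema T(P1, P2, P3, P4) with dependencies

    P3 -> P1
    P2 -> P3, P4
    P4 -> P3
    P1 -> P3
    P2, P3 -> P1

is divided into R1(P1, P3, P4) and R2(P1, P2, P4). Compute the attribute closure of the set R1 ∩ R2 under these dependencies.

P1, P3, P4

R1 ∩ R2 = {P1, P4}.
P4 → P3 applies, adding P3
Closure: {P1, P3, P4}.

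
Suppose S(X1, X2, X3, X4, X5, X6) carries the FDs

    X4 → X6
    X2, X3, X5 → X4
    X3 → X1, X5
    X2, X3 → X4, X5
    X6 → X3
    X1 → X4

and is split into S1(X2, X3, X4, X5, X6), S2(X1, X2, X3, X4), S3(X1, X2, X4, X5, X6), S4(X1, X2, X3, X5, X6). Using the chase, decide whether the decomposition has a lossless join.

Yes

Chase test. Columns are X1, X2, X3, X4, X5, X6; row i has aⱼ where attribute j ∈ Si, else bᵢⱼ.
Initial tableau (one row per fragment):
  row 1: b11 a2 a3 a4 a5 a6
  row 2: a1 a2 a3 a4 b25 b26
  row 3: a1 a2 b33 a4 a5 a6
  row 4: a1 a2 a3 b44 a5 a6
Rows 1 and 2 agree on X4; apply X4→X6 and equate their X6 entries.
Rows 1 and 4 agree on X2, X3, X5; apply X2, X3, X5→X4 and equate their X4 entries.
Rows 1 and 2 agree on X3; apply X3→X1, X5 and equate their X1, X5 entries.
Rows 1 and 3 agree on X6; apply X6→X3 and equate their X3 entries.
Row 1 is now all distinguished symbols — the join is lossless.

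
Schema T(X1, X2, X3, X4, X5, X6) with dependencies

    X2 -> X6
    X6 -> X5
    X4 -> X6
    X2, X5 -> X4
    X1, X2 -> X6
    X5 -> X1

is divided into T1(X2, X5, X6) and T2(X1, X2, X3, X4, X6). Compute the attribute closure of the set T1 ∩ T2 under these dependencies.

T1 ∩ T2 = {X2, X6}.
X6 → X5 applies, adding X5
X2, X5 → X4 applies, adding X4
X5 → X1 applies, adding X1
Closure: {X1, X2, X4, X5, X6}.

X1, X2, X4, X5, X6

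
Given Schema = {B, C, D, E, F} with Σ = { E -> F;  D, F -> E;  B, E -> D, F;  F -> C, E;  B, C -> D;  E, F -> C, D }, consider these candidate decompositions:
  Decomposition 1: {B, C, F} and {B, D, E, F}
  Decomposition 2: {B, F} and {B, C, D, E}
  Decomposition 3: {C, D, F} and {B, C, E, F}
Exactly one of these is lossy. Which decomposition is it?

Decomposition 1: common = {B, F}, closure = {B, C, D, E, F} → lossless.
Decomposition 2: common = {B}, closure = {B} → lossy.
Decomposition 3: common = {C, F}, closure = {C, D, E, F} → lossless.

Decomposition 2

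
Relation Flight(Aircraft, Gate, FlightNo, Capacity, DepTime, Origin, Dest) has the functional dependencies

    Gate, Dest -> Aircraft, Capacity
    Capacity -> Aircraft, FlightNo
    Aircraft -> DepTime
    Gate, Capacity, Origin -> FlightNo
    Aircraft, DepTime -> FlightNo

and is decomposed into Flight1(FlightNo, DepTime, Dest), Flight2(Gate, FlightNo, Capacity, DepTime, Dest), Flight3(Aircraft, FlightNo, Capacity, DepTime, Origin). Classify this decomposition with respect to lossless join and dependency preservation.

Lossless test (chase): Rows 2 and 3 agree on Capacity; apply Capacity→Aircraft, FlightNo and equate their Aircraft, FlightNo entries. No row becomes fully distinguished — the join is lossy.
Dependency preservation: Gate, Dest → Aircraft, Capacity; Gate, Capacity, Origin → FlightNo are not contained in any single fragment, but the restricted closure of each left-hand side across the fragments still reaches the right-hand side; the remaining FDs each lie inside some fragment. All dependencies are preserved.

lossy but dependency-preserving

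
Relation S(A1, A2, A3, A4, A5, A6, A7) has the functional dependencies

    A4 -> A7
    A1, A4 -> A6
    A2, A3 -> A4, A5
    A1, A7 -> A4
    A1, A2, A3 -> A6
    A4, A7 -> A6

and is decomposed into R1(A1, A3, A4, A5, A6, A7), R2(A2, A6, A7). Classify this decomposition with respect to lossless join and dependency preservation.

Lossless test: (A6, A7)⁺ = {A6, A7}, which is a superkey of neither fragment — lossy.
Dependency preservation: the restricted closure of {A2, A3} across the fragments never reaches {A4, A5}, so A2, A3 → A4, A5 cannot be enforced without a join — not preserved.

lossy and not dependency-preserving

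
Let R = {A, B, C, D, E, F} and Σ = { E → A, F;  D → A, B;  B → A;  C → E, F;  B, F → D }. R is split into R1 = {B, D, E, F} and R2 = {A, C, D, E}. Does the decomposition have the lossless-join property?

Common attributes: R1 ∩ R2 = {D, E}.
Closure of {D, E}: E → A, F applies, adding A, F; D → A, B applies, adding B. So (D, E)⁺ = {A, B, D, E, F}.
This closure contains every attribute of R1, so R1 ∩ R2 → R1. The join is lossless.

Yes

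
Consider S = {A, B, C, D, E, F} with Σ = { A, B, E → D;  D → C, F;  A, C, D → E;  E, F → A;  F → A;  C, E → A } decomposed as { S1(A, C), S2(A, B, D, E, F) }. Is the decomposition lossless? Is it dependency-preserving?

Lossless test: (A)⁺ = {A}, which is a superkey of neither fragment — lossy.
Dependency preservation: the restricted closure of {D} across the fragments never reaches {C, F}, so D → C, F cannot be enforced without a join — not preserved.

lossy and not dependency-preserving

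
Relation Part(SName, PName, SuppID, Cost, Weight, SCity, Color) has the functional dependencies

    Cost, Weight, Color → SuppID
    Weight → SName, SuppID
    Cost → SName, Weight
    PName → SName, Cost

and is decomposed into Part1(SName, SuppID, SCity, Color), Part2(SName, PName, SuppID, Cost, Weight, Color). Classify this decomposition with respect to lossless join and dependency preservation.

lossy but dependency-preserving

Lossless test: (SName, SuppID, Color)⁺ = {SName, SuppID, Color}, which is a superkey of neither fragment — lossy.
Dependency preservation: every FD's attributes lie within a single fragment, so each can be enforced locally — preserved.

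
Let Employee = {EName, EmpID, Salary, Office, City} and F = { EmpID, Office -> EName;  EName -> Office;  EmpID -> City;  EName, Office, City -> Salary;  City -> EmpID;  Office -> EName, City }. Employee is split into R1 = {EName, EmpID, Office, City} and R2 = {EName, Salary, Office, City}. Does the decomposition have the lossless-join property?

Yes

Common attributes: R1 ∩ R2 = {EName, Office, City}.
Closure of {EName, Office, City}: EName, Office, City → Salary applies, adding Salary; City → EmpID applies, adding EmpID. So (EName, Office, City)⁺ = {EName, EmpID, Salary, Office, City}.
This closure contains every attribute of R1, so R1 ∩ R2 → R1. The join is lossless.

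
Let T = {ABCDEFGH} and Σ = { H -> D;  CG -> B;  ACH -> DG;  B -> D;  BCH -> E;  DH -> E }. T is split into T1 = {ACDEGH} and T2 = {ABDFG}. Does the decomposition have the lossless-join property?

Common attributes: T1 ∩ T2 = {ADG}.
No dependency enlarges {ADG}, so (ADG)⁺ = {ADG}.
The closure contains neither all of T1 = {ACDEGH} nor all of T2 = {ABDFG}, so the common attributes are not a superkey of either fragment. The join is lossy.

No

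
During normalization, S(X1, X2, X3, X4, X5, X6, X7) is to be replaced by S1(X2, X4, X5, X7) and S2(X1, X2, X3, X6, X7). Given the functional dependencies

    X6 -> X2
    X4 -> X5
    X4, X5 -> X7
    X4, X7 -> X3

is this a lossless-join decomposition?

Common attributes: S1 ∩ S2 = {X2, X7}.
No dependency enlarges {X2, X7}, so (X2, X7)⁺ = {X2, X7}.
The closure contains neither all of S1 = {X2, X4, X5, X7} nor all of S2 = {X1, X2, X3, X6, X7}, so the common attributes are not a superkey of either fragment. The join is lossy.

No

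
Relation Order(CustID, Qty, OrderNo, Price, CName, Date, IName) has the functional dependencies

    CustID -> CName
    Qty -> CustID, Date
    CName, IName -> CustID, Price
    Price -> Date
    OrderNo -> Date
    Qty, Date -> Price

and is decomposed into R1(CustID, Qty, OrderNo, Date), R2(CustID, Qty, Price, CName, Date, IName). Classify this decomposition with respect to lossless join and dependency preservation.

lossy but dependency-preserving

Lossless test: (CustID, Qty, Date)⁺ = {CustID, Qty, Price, CName, Date}, which is a superkey of neither fragment — lossy.
Dependency preservation: every FD's attributes lie within a single fragment, so each can be enforced locally — preserved.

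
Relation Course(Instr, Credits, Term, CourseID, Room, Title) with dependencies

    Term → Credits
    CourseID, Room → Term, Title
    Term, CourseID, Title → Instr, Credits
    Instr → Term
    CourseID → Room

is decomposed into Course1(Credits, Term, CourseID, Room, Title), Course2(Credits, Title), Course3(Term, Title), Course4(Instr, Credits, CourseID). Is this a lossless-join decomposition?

Yes

Chase test. Columns are Instr, Credits, Term, CourseID, Room, Title; row i has aⱼ where attribute j ∈ Coursei, else bᵢⱼ.
Initial tableau (one row per fragment):
  row 1: b11 a2 a3 a4 a5 a6
  row 2: b21 a2 b23 b24 b25 a6
  row 3: b31 b32 a3 b34 b35 a6
  row 4: a1 a2 b43 a4 b45 b46
Rows 1 and 3 agree on Term; apply Term→Credits and equate their Credits entries.
Rows 1 and 4 agree on CourseID; apply CourseID→Room and equate their Room entries.
Rows 1 and 4 agree on CourseID, Room; apply CourseID, Room→Term, Title and equate their Term, Title entries.
Rows 1 and 4 agree on Term, CourseID, Title; apply Term, CourseID, Title→Instr, Credits and equate their Instr, Credits entries.
Row 1 is now all distinguished symbols — the join is lossless.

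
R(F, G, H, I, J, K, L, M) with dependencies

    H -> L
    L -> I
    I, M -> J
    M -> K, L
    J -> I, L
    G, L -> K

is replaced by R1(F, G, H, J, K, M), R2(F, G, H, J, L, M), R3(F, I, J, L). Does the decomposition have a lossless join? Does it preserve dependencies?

lossless but not dependency-preserving

Lossless test (chase): Rows 1 and 2 agree on H; apply H→L and equate their L entries. Rows 1 and 2 agree on L; apply L→I and equate their I entries. Rows 1 and 3 agree on L; apply L→I and equate their I entries. Rows 1 and 2 agree on M; apply M→K, L and equate their K, L entries. Row 1 is now all distinguished symbols — the join is lossless.
Dependency preservation: the restricted closure of {G, L} across the fragments never reaches {K}, so G, L → K cannot be enforced without a join — not preserved.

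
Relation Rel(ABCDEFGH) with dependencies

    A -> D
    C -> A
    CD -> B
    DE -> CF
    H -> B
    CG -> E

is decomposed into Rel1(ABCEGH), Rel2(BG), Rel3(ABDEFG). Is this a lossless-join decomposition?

Yes

Chase test. Columns are ABCDEFGH; row i has aⱼ where attribute j ∈ Reli, else bᵢⱼ.
Initial tableau (one row per fragment):
  row 1: a1 a2 a3 b14 a5 b16 a7 a8
  row 2: b21 a2 b23 b24 b25 b26 a7 b28
  row 3: a1 a2 b33 a4 a5 a6 a7 b38
Rows 1 and 3 agree on A; apply A→D and equate their D entries.
Rows 1 and 3 agree on DE; apply DE→CF and equate their CF entries.
Row 1 is now all distinguished symbols — the join is lossless.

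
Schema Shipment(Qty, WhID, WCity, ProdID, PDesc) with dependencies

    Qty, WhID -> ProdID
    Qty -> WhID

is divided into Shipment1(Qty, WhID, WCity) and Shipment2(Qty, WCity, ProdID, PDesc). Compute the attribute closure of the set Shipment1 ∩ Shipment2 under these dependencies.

Shipment1 ∩ Shipment2 = {Qty, WCity}.
Qty → WhID applies, adding WhID
Qty, WhID → ProdID applies, adding ProdID
Closure: {Qty, WhID, WCity, ProdID}.

Qty, WhID, WCity, ProdID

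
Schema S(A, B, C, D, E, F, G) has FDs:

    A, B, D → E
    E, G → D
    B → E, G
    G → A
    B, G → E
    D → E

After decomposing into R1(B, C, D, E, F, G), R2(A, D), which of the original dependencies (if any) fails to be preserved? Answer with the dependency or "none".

G → A

Check G → A: no single fragment contains all of {A, G}, and the restricted closure of {G} across the fragments never reaches {A}.
A, B, D → E is preserved.
E, G → D is preserved.
B → E, G is preserved.
B, G → E is preserved.
D → E is preserved.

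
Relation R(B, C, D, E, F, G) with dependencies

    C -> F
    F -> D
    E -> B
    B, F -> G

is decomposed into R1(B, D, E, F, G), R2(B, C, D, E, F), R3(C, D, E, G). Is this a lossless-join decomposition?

Chase test. Columns are B, C, D, E, F, G; row i has aⱼ where attribute j ∈ Ri, else bᵢⱼ.
Initial tableau (one row per fragment):
  row 1: a1 b12 a3 a4 a5 a6
  row 2: a1 a2 a3 a4 a5 b26
  row 3: b31 a2 a3 a4 b35 a6
Rows 2 and 3 agree on C; apply C→F and equate their F entries.
Rows 1 and 3 agree on E; apply E→B and equate their B entries.
Rows 1 and 2 agree on B, F; apply B, F→G and equate their G entries.
Row 2 is now all distinguished symbols — the join is lossless.

Yes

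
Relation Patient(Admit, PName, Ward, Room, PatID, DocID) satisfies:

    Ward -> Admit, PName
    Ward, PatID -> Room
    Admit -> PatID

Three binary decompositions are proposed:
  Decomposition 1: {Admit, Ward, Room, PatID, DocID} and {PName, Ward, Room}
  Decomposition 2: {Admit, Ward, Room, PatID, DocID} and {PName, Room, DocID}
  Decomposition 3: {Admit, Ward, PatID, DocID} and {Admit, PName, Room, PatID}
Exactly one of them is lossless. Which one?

Decomposition 1: common = {Ward, Room}, closure = {Admit, PName, Ward, Room, PatID} → lossless.
Decomposition 2: common = {Room, DocID}, closure = {Room, DocID} → lossy.
Decomposition 3: common = {Admit, PatID}, closure = {Admit, PatID} → lossy.

Decomposition 1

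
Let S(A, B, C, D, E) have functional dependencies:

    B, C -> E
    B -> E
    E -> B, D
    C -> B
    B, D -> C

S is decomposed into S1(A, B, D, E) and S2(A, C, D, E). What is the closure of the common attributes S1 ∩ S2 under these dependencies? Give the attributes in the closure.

A, B, C, D, E

S1 ∩ S2 = {A, D, E}.
E → B, D applies, adding B
B, D → C applies, adding C
Closure: {A, B, C, D, E}.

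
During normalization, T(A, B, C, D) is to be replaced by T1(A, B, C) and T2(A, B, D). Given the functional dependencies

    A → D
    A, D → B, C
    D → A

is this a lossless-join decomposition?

Common attributes: T1 ∩ T2 = {A, B}.
Closure of {A, B}: A → D applies, adding D; A, D → B, C applies, adding C. So (A, B)⁺ = {A, B, C, D}.
This closure contains every attribute of T1, so T1 ∩ T2 → T1. The join is lossless.

Yes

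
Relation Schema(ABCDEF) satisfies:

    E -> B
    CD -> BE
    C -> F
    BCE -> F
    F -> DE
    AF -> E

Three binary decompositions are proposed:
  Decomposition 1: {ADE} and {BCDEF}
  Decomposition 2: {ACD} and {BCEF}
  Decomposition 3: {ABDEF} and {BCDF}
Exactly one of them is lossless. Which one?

Decomposition 2

Decomposition 1: common = {DE}, closure = {BDE} → lossy.
Decomposition 2: common = {C}, closure = {BCDEF} → lossless.
Decomposition 3: common = {BDF}, closure = {BDEF} → lossy.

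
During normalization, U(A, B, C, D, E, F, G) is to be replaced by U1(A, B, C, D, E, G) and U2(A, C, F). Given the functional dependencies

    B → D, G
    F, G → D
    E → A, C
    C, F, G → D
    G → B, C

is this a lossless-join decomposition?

No

Common attributes: U1 ∩ U2 = {A, C}.
No dependency enlarges {A, C}, so (A, C)⁺ = {A, C}.
The closure contains neither all of U1 = {A, B, C, D, E, G} nor all of U2 = {A, C, F}, so the common attributes are not a superkey of either fragment. The join is lossy.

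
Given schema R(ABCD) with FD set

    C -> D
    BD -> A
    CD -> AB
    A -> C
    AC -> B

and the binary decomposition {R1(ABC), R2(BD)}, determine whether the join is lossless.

Common attributes: R1 ∩ R2 = {B}.
No dependency enlarges {B}, so (B)⁺ = {B}.
The closure contains neither all of R1 = {ABC} nor all of R2 = {BD}, so the common attributes are not a superkey of either fragment. The join is lossy.

No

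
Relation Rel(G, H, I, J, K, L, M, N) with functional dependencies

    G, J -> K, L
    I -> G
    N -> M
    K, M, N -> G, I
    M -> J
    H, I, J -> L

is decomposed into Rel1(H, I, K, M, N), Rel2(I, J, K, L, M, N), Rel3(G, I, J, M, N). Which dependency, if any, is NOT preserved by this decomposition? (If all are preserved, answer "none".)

G, J -> K, L

Check G, J → K, L: no single fragment contains all of {G, J, K, L}, and the restricted closure of {G, J} across the fragments never reaches {K, L}.
I → G is preserved.
N → M is preserved.
K, M, N → G, I is preserved.
M → J is preserved.
H, I, J → L is preserved.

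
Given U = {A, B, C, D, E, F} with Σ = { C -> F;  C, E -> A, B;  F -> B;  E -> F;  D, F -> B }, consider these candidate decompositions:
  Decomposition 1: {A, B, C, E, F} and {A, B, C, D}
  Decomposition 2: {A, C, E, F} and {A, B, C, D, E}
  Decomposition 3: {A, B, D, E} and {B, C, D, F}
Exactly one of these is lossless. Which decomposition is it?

Decomposition 1: common = {A, B, C}, closure = {A, B, C, F} → lossy.
Decomposition 2: common = {A, C, E}, closure = {A, B, C, E, F} → lossless.
Decomposition 3: common = {B, D}, closure = {B, D} → lossy.

Decomposition 2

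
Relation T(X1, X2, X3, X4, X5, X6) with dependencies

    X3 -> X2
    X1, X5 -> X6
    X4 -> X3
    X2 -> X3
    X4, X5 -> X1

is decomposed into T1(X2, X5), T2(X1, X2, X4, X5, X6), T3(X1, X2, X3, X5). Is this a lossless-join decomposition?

Chase test. Columns are X1, X2, X3, X4, X5, X6; row i has aⱼ where attribute j ∈ Ti, else bᵢⱼ.
Initial tableau (one row per fragment):
  row 1: b11 a2 b13 b14 a5 b16
  row 2: a1 a2 b23 a4 a5 a6
  row 3: a1 a2 a3 b34 a5 b36
Rows 2 and 3 agree on X1, X5; apply X1, X5→X6 and equate their X6 entries.
Rows 1 and 2 agree on X2; apply X2→X3 and equate their X3 entries.
Rows 1 and 3 agree on X2; apply X2→X3 and equate their X3 entries.
Row 2 is now all distinguished symbols — the join is lossless.

Yes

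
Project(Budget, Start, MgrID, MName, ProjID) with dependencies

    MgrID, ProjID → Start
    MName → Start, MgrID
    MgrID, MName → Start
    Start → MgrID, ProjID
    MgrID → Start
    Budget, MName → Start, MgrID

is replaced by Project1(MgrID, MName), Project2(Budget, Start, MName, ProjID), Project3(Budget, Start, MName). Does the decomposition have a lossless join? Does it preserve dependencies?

lossless but not dependency-preserving

Lossless test (chase): Rows 1 and 2 agree on MName; apply MName→Start, MgrID and equate their Start, MgrID entries. Rows 1 and 3 agree on MName; apply MName→Start, MgrID and equate their Start, MgrID entries. Rows 1 and 2 agree on Start; apply Start→MgrID, ProjID and equate their MgrID, ProjID entries. Rows 1 and 3 agree on Start; apply Start→MgrID, ProjID and equate their MgrID, ProjID entries. Row 2 is now all distinguished symbols — the join is lossless.
Dependency preservation: the restricted closure of {MgrID, ProjID} across the fragments never reaches {Start}, so MgrID, ProjID → Start cannot be enforced without a join — not preserved.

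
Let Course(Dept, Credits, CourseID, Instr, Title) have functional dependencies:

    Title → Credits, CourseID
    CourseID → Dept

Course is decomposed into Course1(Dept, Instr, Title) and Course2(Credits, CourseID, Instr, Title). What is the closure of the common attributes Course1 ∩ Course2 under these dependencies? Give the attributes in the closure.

Dept, Credits, CourseID, Instr, Title

Course1 ∩ Course2 = {Instr, Title}.
Title → Credits, CourseID applies, adding Credits, CourseID
CourseID → Dept applies, adding Dept
Closure: {Dept, Credits, CourseID, Instr, Title}.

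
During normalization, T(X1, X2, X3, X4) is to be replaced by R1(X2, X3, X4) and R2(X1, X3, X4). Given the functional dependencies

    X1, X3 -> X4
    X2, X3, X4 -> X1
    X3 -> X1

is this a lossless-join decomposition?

Yes

Common attributes: R1 ∩ R2 = {X3, X4}.
Closure of {X3, X4}: X3 → X1 applies, adding X1. So (X3, X4)⁺ = {X1, X3, X4}.
This closure contains every attribute of R2, so R1 ∩ R2 → R2. The join is lossless.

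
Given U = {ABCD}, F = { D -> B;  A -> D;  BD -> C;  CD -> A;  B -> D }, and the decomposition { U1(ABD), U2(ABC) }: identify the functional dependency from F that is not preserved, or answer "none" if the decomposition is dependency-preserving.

none

D → B lies within U1.
A → D lies within U1.
BD → C: restricted closure across fragments reaches C.
CD → A: restricted closure across fragments reaches A.
B → D lies within U1.
Every dependency is enforceable on the fragments, so the decomposition is dependency-preserving.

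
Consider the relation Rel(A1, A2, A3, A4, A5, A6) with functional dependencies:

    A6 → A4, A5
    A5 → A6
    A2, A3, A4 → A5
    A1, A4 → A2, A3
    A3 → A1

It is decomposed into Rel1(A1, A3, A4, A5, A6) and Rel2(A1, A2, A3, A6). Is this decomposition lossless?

Common attributes: Rel1 ∩ Rel2 = {A1, A3, A6}.
Closure of {A1, A3, A6}: A6 → A4, A5 applies, adding A4, A5; A1, A4 → A2, A3 applies, adding A2. So (A1, A3, A6)⁺ = {A1, A2, A3, A4, A5, A6}.
This closure contains every attribute of Rel1, so Rel1 ∩ Rel2 → Rel1. The join is lossless.

Yes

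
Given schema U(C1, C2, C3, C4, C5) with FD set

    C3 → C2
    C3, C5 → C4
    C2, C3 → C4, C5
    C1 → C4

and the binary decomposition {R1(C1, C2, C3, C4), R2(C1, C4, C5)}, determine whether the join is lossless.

Common attributes: R1 ∩ R2 = {C1, C4}.
No dependency enlarges {C1, C4}, so (C1, C4)⁺ = {C1, C4}.
The closure contains neither all of R1 = {C1, C2, C3, C4} nor all of R2 = {C1, C4, C5}, so the common attributes are not a superkey of either fragment. The join is lossy.

No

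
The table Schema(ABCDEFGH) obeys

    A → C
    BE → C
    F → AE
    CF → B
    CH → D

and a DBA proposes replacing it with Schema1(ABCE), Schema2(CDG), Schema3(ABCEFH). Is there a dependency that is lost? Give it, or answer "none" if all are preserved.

CH → D

Check CH → D: no single fragment contains all of {CDH}, and the restricted closure of {CH} across the fragments never reaches {D}.
A → C is preserved.
BE → C is preserved.
F → AE is preserved.
CF → B is preserved.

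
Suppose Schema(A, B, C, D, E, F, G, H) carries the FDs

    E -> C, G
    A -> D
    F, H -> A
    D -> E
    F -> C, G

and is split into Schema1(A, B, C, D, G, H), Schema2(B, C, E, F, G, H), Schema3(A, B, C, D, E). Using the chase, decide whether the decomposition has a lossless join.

No

Chase test. Columns are A, B, C, D, E, F, G, H; row i has aⱼ where attribute j ∈ Schemai, else bᵢⱼ.
Initial tableau (one row per fragment):
  row 1: a1 a2 a3 a4 b15 b16 a7 a8
  row 2: b21 a2 a3 b24 a5 a6 a7 a8
  row 3: a1 a2 a3 a4 a5 b36 b37 b38
Rows 2 and 3 agree on E; apply E→C, G and equate their C, G entries.
Rows 1 and 3 agree on D; apply D→E and equate their E entries.
No row becomes fully distinguished — the join is lossy.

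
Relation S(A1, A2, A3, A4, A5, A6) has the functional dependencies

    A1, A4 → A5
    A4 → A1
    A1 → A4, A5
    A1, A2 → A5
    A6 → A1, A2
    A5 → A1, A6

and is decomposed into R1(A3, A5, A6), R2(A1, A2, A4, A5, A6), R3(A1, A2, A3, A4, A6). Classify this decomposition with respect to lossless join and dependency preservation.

lossless and dependency-preserving

Lossless test (chase): Rows 2 and 3 agree on A1, A4; apply A1, A4→A5 and equate their A5 entries. Rows 1 and 2 agree on A6; apply A6→A1, A2 and equate their A1, A2 entries. Rows 1 and 2 agree on A1; apply A1→A4, A5 and equate their A4, A5 entries. Row 1 is now all distinguished symbols — the join is lossless.
Dependency preservation: every FD's attributes lie within a single fragment, so each can be enforced locally — preserved.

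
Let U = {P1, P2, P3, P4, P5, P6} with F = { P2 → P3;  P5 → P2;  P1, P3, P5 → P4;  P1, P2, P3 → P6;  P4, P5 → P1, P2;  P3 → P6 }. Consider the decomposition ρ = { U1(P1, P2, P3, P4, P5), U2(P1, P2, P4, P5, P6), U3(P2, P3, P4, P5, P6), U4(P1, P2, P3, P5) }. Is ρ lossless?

Chase test. Columns are P1, P2, P3, P4, P5, P6; row i has aⱼ where attribute j ∈ Ui, else bᵢⱼ.
Initial tableau (one row per fragment):
  row 1: a1 a2 a3 a4 a5 b16
  row 2: a1 a2 b23 a4 a5 a6
  row 3: b31 a2 a3 a4 a5 a6
  row 4: a1 a2 a3 b44 a5 b46
Rows 1 and 2 agree on P2; apply P2→P3 and equate their P3 entries.
Rows 1 and 4 agree on P1, P3, P5; apply P1, P3, P5→P4 and equate their P4 entries.
Rows 1 and 2 agree on P1, P2, P3; apply P1, P2, P3→P6 and equate their P6 entries.
Rows 1 and 4 agree on P1, P2, P3; apply P1, P2, P3→P6 and equate their P6 entries.
Rows 1 and 3 agree on P4, P5; apply P4, P5→P1, P2 and equate their P1, P2 entries.
Row 1 is now all distinguished symbols — the join is lossless.

Yes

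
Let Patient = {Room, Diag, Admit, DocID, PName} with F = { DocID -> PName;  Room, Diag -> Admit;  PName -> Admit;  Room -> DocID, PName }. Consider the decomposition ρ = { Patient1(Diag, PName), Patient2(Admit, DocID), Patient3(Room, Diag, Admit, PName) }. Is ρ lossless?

No

Chase test. Columns are Room, Diag, Admit, DocID, PName; row i has aⱼ where attribute j ∈ Patienti, else bᵢⱼ.
Initial tableau (one row per fragment):
  row 1: b11 a2 b13 b14 a5
  row 2: b21 b22 a3 a4 b25
  row 3: a1 a2 a3 b34 a5
Rows 1 and 3 agree on PName; apply PName→Admit and equate their Admit entries.
No row becomes fully distinguished — the join is lossy.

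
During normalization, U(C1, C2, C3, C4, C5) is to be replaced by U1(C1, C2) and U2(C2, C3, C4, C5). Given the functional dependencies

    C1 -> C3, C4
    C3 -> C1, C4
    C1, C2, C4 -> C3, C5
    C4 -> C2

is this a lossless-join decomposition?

Common attributes: U1 ∩ U2 = {C2}.
No dependency enlarges {C2}, so (C2)⁺ = {C2}.
The closure contains neither all of U1 = {C1, C2} nor all of U2 = {C2, C3, C4, C5}, so the common attributes are not a superkey of either fragment. The join is lossy.

No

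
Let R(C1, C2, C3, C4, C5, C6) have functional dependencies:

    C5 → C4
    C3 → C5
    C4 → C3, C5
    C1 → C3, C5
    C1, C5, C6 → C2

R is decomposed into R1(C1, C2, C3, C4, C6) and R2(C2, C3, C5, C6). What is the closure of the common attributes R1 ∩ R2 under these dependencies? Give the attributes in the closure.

C2, C3, C4, C5, C6

R1 ∩ R2 = {C2, C3, C6}.
C3 → C5 applies, adding C5
C5 → C4 applies, adding C4
Closure: {C2, C3, C4, C5, C6}.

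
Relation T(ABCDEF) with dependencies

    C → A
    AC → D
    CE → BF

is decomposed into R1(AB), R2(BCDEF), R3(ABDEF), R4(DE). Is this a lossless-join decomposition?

Chase test. Columns are ABCDEF; row i has aⱼ where attribute j ∈ Ri, else bᵢⱼ.
Initial tableau (one row per fragment):
  row 1: a1 a2 b13 b14 b15 b16
  row 2: b21 a2 a3 a4 a5 a6
  row 3: a1 a2 b33 a4 a5 a6
  row 4: b41 b42 b43 a4 a5 b46
No row becomes fully distinguished — the join is lossy.

No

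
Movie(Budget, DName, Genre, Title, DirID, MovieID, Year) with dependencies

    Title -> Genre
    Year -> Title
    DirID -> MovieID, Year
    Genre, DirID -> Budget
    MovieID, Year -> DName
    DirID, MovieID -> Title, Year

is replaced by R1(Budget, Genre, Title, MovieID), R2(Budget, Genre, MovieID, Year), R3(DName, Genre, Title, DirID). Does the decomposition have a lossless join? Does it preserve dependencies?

lossy and not dependency-preserving

Lossless test (chase): applying each FD to every pair of rows produces no changes in the tableau, so no row becomes fully distinguished — the join is lossy.
Dependency preservation: the restricted closure of {Year} across the fragments never reaches {Title}, so Year → Title cannot be enforced without a join — not preserved.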